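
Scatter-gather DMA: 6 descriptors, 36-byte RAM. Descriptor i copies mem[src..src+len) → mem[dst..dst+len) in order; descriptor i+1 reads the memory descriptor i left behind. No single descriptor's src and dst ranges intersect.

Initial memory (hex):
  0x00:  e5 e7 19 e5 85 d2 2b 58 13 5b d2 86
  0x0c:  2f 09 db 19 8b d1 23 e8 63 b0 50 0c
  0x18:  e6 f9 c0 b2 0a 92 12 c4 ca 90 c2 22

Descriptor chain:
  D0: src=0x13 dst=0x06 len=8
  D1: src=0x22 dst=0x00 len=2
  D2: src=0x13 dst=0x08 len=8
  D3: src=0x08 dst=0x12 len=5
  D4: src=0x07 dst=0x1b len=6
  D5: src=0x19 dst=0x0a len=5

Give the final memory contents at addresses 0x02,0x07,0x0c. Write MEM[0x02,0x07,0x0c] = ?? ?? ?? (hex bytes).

MEM[0x02,0x07,0x0c] = 19 63 63

#0 dst[0x06+8] := {0xe8,0x63,0xb0,0x50,0x0c,0xe6,0xf9,0xc0}
#1 dst[0x00+2] := {0xc2,0x22}
#2 dst[0x08+8] := {0xe8,0x63,0xb0,0x50,0x0c,0xe6,0xf9,0xc0}
#3 dst[0x12+5] := {0xe8,0x63,0xb0,0x50,0x0c}
#4 dst[0x1b+6] := {0x63,0xe8,0x63,0xb0,0x50,0x0c}
#5 dst[0x0a+5] := {0xf9,0xc0,0x63,0xe8,0x63}
query mem[0x02]=0x19, mem[0x07]=0x63, mem[0x0c]=0x63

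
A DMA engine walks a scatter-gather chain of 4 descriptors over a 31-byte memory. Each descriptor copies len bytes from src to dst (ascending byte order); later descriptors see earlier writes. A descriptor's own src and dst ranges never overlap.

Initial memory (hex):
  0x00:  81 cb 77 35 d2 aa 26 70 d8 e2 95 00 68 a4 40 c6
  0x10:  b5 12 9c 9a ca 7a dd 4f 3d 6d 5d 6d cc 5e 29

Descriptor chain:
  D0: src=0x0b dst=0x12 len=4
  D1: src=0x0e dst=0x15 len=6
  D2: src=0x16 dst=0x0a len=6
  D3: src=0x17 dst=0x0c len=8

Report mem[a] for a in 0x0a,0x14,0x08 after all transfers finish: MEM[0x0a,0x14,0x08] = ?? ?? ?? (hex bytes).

  after D0: wrote 4B at 0x12 = 0068a440
  after D1: wrote 6B at 0x15 = 40c6b5120068
  after D2: wrote 6B at 0x0a = c6b51200686d
  after D3: wrote 8B at 0x0c = b51200686dcc5e29
query mem[0x0a]=0xc6, mem[0x14]=0xa4, mem[0x08]=0xd8

MEM[0x0a,0x14,0x08] = c6 a4 d8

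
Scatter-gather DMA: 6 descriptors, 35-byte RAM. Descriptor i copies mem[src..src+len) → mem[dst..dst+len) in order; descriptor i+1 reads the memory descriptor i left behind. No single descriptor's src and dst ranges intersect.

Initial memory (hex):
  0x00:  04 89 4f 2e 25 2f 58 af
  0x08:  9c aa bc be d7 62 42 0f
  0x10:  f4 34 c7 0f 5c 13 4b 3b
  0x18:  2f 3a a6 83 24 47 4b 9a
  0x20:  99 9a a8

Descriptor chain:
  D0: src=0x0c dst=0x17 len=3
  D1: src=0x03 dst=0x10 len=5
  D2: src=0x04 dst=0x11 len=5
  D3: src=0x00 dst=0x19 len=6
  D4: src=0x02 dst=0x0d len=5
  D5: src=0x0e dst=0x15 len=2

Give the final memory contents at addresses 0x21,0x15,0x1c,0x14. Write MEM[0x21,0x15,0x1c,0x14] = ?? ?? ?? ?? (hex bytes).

MEM[0x21,0x15,0x1c,0x14] = 9a 2e 2e af

  after D0: wrote 3B at 0x17 = d76242
  after D1: wrote 5B at 0x10 = 2e252f58af
  after D2: wrote 5B at 0x11 = 252f58af9c
  after D3: wrote 6B at 0x19 = 04894f2e252f
  after D4: wrote 5B at 0x0d = 4f2e252f58
  after D5: wrote 2B at 0x15 = 2e25
query mem[0x21]=0x9a, mem[0x15]=0x2e, mem[0x1c]=0x2e, mem[0x14]=0xaf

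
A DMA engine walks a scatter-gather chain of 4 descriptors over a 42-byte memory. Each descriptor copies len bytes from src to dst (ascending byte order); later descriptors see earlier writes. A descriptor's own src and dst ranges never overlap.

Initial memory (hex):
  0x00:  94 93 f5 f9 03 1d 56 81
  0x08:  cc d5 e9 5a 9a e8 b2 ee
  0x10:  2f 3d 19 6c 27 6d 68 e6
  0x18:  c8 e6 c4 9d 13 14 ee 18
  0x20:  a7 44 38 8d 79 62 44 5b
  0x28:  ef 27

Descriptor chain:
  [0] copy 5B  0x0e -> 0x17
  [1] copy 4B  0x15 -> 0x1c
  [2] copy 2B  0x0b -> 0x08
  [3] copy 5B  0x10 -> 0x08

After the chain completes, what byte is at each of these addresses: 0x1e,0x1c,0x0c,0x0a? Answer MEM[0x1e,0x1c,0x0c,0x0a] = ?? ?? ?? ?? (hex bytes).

MEM[0x1e,0x1c,0x0c,0x0a] = b2 6d 27 19

[0] 0x0e->0x17 len=5 : b2 ee 2f 3d 19
[1] 0x15->0x1c len=4 : 6d 68 b2 ee
[2] 0x0b->0x08 len=2 : 5a 9a
[3] 0x10->0x08 len=5 : 2f 3d 19 6c 27
query mem[0x1e]=0xb2, mem[0x1c]=0x6d, mem[0x0c]=0x27, mem[0x0a]=0x19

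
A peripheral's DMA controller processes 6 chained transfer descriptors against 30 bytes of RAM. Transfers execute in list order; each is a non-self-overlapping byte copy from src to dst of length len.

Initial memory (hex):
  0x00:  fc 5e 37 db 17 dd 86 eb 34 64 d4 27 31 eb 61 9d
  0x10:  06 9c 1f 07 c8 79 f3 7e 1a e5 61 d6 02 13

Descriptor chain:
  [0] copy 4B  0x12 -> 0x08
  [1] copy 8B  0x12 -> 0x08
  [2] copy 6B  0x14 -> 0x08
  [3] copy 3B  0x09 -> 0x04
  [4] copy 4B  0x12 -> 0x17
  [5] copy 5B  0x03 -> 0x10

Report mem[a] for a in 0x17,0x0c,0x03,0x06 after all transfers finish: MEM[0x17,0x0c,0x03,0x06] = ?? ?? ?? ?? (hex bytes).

#0 dst[0x08+4] := {0x1f,0x07,0xc8,0x79}
#1 dst[0x08+8] := {0x1f,0x07,0xc8,0x79,0xf3,0x7e,0x1a,0xe5}
#2 dst[0x08+6] := {0xc8,0x79,0xf3,0x7e,0x1a,0xe5}
#3 dst[0x04+3] := {0x79,0xf3,0x7e}
#4 dst[0x17+4] := {0x1f,0x07,0xc8,0x79}
#5 dst[0x10+5] := {0xdb,0x79,0xf3,0x7e,0xeb}
query mem[0x17]=0x1f, mem[0x0c]=0x1a, mem[0x03]=0xdb, mem[0x06]=0x7e

MEM[0x17,0x0c,0x03,0x06] = 1f 1a db 7e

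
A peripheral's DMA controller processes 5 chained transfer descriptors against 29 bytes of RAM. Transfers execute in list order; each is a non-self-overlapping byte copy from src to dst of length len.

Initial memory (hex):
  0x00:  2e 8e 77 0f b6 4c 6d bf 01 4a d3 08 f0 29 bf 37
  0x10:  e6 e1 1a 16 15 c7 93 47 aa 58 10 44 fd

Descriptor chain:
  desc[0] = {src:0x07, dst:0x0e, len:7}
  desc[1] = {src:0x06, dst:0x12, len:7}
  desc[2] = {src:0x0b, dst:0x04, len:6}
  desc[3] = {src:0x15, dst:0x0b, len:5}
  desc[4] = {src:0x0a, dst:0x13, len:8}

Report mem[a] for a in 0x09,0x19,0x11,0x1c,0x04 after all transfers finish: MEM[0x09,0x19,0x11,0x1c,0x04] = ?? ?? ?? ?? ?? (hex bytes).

MEM[0x09,0x19,0x11,0x1c,0x04] = 4a 4a d3 fd 08

#0 dst[0x0e+7] := {0xbf,0x01,0x4a,0xd3,0x08,0xf0,0x29}
#1 dst[0x12+7] := {0x6d,0xbf,0x01,0x4a,0xd3,0x08,0xf0}
#2 dst[0x04+6] := {0x08,0xf0,0x29,0xbf,0x01,0x4a}
#3 dst[0x0b+5] := {0x4a,0xd3,0x08,0xf0,0x58}
#4 dst[0x13+8] := {0xd3,0x4a,0xd3,0x08,0xf0,0x58,0x4a,0xd3}
query mem[0x09]=0x4a, mem[0x19]=0x4a, mem[0x11]=0xd3, mem[0x1c]=0xfd, mem[0x04]=0x08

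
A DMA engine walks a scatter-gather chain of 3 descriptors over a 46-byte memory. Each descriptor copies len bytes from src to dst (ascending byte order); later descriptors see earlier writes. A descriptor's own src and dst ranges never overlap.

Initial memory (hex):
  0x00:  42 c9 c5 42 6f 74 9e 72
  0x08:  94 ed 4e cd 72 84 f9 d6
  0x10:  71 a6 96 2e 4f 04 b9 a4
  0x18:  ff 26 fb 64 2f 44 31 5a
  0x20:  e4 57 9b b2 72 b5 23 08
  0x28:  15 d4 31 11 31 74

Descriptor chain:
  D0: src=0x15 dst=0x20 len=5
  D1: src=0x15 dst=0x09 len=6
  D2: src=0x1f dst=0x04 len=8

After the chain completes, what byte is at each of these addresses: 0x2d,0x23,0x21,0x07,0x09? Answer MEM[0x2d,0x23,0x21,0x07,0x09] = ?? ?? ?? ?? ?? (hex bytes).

MEM[0x2d,0x23,0x21,0x07,0x09] = 74 ff b9 a4 26

  after D0: wrote 5B at 0x20 = 04b9a4ff26
  after D1: wrote 6B at 0x09 = 04b9a4ff26fb
  after D2: wrote 8B at 0x04 = 5a04b9a4ff26b523
query mem[0x2d]=0x74, mem[0x23]=0xff, mem[0x21]=0xb9, mem[0x07]=0xa4, mem[0x09]=0x26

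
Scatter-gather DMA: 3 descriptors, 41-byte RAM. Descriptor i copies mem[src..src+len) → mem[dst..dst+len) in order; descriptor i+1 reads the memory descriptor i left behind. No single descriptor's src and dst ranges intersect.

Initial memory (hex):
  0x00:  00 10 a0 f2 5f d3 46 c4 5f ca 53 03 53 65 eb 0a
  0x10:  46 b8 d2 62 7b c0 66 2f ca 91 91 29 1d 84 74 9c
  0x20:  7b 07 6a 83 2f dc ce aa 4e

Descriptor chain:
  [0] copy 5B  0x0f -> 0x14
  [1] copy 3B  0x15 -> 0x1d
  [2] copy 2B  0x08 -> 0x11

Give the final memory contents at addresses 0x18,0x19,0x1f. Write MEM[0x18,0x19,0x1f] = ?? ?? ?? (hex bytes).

D0: mem[0x14..0x18] <- [0a 46 b8 d2 62]
D1: mem[0x1d..0x1f] <- [46 b8 d2]
D2: mem[0x11..0x12] <- [5f ca]
query mem[0x18]=0x62, mem[0x19]=0x91, mem[0x1f]=0xd2

MEM[0x18,0x19,0x1f] = 62 91 d2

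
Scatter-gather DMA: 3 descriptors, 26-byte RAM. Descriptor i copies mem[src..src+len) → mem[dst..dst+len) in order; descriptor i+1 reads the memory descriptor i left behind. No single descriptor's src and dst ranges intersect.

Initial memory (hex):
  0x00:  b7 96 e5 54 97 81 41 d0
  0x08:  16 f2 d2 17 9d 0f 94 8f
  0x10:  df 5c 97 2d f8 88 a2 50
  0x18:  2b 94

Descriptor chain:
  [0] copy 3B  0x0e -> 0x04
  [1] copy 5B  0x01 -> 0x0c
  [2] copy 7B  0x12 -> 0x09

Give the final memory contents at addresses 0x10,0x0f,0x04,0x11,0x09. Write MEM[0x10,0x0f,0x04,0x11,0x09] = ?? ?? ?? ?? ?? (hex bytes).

[0] 0x0e->0x04 len=3 : 94 8f df
[1] 0x01->0x0c len=5 : 96 e5 54 94 8f
[2] 0x12->0x09 len=7 : 97 2d f8 88 a2 50 2b
query mem[0x10]=0x8f, mem[0x0f]=0x2b, mem[0x04]=0x94, mem[0x11]=0x5c, mem[0x09]=0x97

MEM[0x10,0x0f,0x04,0x11,0x09] = 8f 2b 94 5c 97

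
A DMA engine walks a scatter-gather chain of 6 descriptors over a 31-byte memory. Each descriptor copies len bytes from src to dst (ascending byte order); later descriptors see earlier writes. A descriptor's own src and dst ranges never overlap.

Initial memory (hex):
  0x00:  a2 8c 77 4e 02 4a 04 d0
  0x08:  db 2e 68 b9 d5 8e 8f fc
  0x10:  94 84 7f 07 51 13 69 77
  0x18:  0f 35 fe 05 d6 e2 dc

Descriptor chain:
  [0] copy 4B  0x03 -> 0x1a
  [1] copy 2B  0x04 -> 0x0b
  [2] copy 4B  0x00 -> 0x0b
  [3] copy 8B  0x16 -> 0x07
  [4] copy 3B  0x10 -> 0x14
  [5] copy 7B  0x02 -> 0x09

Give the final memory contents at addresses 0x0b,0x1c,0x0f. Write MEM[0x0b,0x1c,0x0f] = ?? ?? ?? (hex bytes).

MEM[0x0b,0x1c,0x0f] = 02 4a 77

[0] 0x03->0x1a len=4 : 4e 02 4a 04
[1] 0x04->0x0b len=2 : 02 4a
[2] 0x00->0x0b len=4 : a2 8c 77 4e
[3] 0x16->0x07 len=8 : 69 77 0f 35 4e 02 4a 04
[4] 0x10->0x14 len=3 : 94 84 7f
[5] 0x02->0x09 len=7 : 77 4e 02 4a 04 69 77
query mem[0x0b]=0x02, mem[0x1c]=0x4a, mem[0x0f]=0x77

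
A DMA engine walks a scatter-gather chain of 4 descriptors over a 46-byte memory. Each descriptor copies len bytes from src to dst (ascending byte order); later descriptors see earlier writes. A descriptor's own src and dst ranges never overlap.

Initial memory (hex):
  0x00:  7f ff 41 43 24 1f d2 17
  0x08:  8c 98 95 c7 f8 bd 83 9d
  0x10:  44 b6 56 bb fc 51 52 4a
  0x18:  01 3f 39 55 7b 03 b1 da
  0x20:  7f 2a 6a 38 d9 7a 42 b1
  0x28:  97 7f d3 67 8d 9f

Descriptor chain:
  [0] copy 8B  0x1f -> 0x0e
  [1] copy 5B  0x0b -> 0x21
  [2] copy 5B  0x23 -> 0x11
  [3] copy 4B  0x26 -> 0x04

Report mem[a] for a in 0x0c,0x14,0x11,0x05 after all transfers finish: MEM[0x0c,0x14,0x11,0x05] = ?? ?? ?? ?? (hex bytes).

  after D0: wrote 8B at 0x0e = da7f2a6a38d97a42
  after D1: wrote 5B at 0x21 = c7f8bdda7f
  after D2: wrote 5B at 0x11 = bdda7f42b1
  after D3: wrote 4B at 0x04 = 42b1977f
query mem[0x0c]=0xf8, mem[0x14]=0x42, mem[0x11]=0xbd, mem[0x05]=0xb1

MEM[0x0c,0x14,0x11,0x05] = f8 42 bd b1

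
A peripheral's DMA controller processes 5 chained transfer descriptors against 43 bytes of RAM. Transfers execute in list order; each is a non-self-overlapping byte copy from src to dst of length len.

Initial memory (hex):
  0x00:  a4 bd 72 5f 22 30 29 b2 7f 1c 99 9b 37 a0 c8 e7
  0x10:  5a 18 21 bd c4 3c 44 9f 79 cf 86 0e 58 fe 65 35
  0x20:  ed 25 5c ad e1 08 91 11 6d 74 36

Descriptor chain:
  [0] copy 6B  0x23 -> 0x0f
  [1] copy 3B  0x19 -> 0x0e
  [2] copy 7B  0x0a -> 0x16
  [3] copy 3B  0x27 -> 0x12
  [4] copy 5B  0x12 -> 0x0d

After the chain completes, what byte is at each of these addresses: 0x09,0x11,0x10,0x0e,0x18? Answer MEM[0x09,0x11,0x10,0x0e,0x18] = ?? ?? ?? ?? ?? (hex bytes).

MEM[0x09,0x11,0x10,0x0e,0x18] = 1c 99 3c 6d 37

D0: mem[0x0f..0x14] <- [ad e1 08 91 11 6d]
D1: mem[0x0e..0x10] <- [cf 86 0e]
D2: mem[0x16..0x1c] <- [99 9b 37 a0 cf 86 0e]
D3: mem[0x12..0x14] <- [11 6d 74]
D4: mem[0x0d..0x11] <- [11 6d 74 3c 99]
query mem[0x09]=0x1c, mem[0x11]=0x99, mem[0x10]=0x3c, mem[0x0e]=0x6d, mem[0x18]=0x37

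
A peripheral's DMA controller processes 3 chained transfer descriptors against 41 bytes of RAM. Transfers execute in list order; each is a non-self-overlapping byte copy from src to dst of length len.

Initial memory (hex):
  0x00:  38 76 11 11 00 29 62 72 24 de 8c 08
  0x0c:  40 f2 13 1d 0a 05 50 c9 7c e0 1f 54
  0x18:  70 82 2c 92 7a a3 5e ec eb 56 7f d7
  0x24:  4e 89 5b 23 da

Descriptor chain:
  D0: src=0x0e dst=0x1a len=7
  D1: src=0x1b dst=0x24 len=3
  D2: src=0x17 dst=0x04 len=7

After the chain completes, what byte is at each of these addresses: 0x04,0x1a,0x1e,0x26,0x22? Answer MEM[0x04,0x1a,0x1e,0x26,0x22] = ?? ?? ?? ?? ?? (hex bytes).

D0: mem[0x1a..0x20] <- [13 1d 0a 05 50 c9 7c]
D1: mem[0x24..0x26] <- [1d 0a 05]
D2: mem[0x04..0x0a] <- [54 70 82 13 1d 0a 05]
query mem[0x04]=0x54, mem[0x1a]=0x13, mem[0x1e]=0x50, mem[0x26]=0x05, mem[0x22]=0x7f

MEM[0x04,0x1a,0x1e,0x26,0x22] = 54 13 50 05 7f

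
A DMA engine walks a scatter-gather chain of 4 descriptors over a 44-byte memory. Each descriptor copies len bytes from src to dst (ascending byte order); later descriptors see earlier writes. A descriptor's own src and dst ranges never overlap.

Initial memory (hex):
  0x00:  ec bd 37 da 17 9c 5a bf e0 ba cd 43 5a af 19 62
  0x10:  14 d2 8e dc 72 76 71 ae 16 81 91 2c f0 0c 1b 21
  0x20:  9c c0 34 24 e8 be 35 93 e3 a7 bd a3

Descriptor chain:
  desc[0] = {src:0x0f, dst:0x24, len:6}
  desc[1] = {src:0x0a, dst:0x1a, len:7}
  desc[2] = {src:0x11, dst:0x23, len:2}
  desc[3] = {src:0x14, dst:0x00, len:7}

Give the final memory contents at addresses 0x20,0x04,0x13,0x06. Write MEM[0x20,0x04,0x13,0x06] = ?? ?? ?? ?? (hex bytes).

MEM[0x20,0x04,0x13,0x06] = 14 16 dc cd

  after D0: wrote 6B at 0x24 = 6214d28edc72
  after D1: wrote 7B at 0x1a = cd435aaf196214
  after D2: wrote 2B at 0x23 = d28e
  after D3: wrote 7B at 0x00 = 727671ae1681cd
query mem[0x20]=0x14, mem[0x04]=0x16, mem[0x13]=0xdc, mem[0x06]=0xcd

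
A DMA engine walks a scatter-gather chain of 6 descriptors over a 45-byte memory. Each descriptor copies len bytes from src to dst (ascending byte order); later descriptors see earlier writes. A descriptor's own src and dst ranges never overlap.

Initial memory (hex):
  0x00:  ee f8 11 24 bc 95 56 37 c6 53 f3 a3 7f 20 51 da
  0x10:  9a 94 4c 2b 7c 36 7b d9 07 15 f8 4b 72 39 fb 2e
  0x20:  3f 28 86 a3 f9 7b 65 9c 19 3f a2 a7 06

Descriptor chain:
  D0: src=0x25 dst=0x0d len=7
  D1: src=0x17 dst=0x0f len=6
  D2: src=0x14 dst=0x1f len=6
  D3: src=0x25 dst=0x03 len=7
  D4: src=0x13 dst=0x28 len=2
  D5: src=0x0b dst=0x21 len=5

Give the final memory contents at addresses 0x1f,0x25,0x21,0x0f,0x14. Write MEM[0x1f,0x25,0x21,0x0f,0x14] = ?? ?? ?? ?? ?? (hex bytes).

MEM[0x1f,0x25,0x21,0x0f,0x14] = 72 d9 a3 d9 72

  after D0: wrote 7B at 0x0d = 7b659c193fa2a7
  after D1: wrote 6B at 0x0f = d90715f84b72
  after D2: wrote 6B at 0x1f = 72367bd90715
  after D3: wrote 7B at 0x03 = 7b659c193fa2a7
  after D4: wrote 2B at 0x28 = 4b72
  after D5: wrote 5B at 0x21 = a37f7b65d9
query mem[0x1f]=0x72, mem[0x25]=0xd9, mem[0x21]=0xa3, mem[0x0f]=0xd9, mem[0x14]=0x72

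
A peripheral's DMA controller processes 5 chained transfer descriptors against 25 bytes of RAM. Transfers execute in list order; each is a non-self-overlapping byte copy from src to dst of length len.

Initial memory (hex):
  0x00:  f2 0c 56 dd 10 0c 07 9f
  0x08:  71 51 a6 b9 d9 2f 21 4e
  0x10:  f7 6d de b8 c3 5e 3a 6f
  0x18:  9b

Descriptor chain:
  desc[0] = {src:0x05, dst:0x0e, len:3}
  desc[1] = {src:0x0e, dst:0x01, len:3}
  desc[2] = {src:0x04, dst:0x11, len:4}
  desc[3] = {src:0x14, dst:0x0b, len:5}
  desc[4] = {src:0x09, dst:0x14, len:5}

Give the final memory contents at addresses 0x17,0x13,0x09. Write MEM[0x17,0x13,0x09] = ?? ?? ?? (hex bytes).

MEM[0x17,0x13,0x09] = 5e 07 51

D0: mem[0x0e..0x10] <- [0c 07 9f]
D1: mem[0x01..0x03] <- [0c 07 9f]
D2: mem[0x11..0x14] <- [10 0c 07 9f]
D3: mem[0x0b..0x0f] <- [9f 5e 3a 6f 9b]
D4: mem[0x14..0x18] <- [51 a6 9f 5e 3a]
query mem[0x17]=0x5e, mem[0x13]=0x07, mem[0x09]=0x51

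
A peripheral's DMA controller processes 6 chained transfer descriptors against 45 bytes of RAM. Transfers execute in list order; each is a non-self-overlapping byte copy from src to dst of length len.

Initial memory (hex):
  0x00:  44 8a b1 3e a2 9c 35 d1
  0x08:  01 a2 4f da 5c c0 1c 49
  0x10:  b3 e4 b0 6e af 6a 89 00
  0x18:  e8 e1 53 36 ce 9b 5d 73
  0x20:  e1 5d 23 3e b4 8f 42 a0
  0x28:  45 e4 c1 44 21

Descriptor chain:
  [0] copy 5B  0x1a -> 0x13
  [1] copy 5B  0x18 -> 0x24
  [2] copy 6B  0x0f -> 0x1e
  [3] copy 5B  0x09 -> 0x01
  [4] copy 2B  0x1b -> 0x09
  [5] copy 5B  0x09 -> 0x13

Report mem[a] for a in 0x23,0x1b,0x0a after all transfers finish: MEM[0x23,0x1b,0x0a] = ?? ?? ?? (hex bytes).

D0: mem[0x13..0x17] <- [53 36 ce 9b 5d]
D1: mem[0x24..0x28] <- [e8 e1 53 36 ce]
D2: mem[0x1e..0x23] <- [49 b3 e4 b0 53 36]
D3: mem[0x01..0x05] <- [a2 4f da 5c c0]
D4: mem[0x09..0x0a] <- [36 ce]
D5: mem[0x13..0x17] <- [36 ce da 5c c0]
query mem[0x23]=0x36, mem[0x1b]=0x36, mem[0x0a]=0xce

MEM[0x23,0x1b,0x0a] = 36 36 ce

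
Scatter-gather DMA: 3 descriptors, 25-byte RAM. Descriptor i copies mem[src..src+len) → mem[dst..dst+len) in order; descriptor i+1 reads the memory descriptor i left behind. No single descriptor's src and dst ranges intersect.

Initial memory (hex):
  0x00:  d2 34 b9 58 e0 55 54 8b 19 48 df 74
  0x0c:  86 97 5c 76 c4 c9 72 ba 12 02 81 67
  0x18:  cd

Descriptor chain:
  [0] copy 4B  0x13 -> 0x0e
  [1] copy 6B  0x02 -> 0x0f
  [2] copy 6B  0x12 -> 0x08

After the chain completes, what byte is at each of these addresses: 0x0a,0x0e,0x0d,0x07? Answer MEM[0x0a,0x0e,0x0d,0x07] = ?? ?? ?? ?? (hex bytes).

#0 dst[0x0e+4] := {0xba,0x12,0x02,0x81}
#1 dst[0x0f+6] := {0xb9,0x58,0xe0,0x55,0x54,0x8b}
#2 dst[0x08+6] := {0x55,0x54,0x8b,0x02,0x81,0x67}
query mem[0x0a]=0x8b, mem[0x0e]=0xba, mem[0x0d]=0x67, mem[0x07]=0x8b

MEM[0x0a,0x0e,0x0d,0x07] = 8b ba 67 8b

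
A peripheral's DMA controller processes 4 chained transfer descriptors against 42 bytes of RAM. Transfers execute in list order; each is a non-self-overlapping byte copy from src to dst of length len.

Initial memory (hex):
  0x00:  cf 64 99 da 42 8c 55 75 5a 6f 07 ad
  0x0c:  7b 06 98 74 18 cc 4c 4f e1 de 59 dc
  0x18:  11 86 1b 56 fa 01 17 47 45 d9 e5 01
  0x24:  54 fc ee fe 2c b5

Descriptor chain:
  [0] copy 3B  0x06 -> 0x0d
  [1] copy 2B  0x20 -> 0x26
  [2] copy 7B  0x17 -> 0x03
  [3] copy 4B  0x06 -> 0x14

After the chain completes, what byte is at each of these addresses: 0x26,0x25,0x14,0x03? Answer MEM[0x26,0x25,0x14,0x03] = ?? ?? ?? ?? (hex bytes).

MEM[0x26,0x25,0x14,0x03] = 45 fc 1b dc

  after D0: wrote 3B at 0x0d = 55755a
  after D1: wrote 2B at 0x26 = 45d9
  after D2: wrote 7B at 0x03 = dc11861b56fa01
  after D3: wrote 4B at 0x14 = 1b56fa01
query mem[0x26]=0x45, mem[0x25]=0xfc, mem[0x14]=0x1b, mem[0x03]=0xdc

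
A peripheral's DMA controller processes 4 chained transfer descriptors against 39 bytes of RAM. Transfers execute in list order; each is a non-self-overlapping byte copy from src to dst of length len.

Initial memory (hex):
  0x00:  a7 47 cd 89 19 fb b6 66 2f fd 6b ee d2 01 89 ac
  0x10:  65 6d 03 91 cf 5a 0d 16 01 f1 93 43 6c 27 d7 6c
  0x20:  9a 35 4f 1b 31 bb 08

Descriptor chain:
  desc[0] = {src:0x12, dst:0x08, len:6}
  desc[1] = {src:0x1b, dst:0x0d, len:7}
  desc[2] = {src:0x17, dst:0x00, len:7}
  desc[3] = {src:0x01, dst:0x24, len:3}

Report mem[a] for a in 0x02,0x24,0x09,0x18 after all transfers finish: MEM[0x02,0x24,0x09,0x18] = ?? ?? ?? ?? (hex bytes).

  after D0: wrote 6B at 0x08 = 0391cf5a0d16
  after D1: wrote 7B at 0x0d = 436c27d76c9a35
  after D2: wrote 7B at 0x00 = 1601f193436c27
  after D3: wrote 3B at 0x24 = 01f193
query mem[0x02]=0xf1, mem[0x24]=0x01, mem[0x09]=0x91, mem[0x18]=0x01

MEM[0x02,0x24,0x09,0x18] = f1 01 91 01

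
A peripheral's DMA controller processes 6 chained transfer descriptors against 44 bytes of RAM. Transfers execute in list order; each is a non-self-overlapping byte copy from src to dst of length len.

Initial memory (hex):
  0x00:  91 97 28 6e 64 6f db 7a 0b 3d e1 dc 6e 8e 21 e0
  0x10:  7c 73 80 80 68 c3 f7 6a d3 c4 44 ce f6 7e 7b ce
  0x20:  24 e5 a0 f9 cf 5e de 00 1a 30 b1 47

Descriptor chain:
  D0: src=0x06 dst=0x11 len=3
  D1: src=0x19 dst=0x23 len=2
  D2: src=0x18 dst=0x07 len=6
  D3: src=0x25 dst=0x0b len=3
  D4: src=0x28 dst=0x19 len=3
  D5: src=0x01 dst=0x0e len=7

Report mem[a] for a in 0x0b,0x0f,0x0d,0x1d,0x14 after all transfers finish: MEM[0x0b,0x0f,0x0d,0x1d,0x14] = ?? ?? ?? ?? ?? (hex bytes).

MEM[0x0b,0x0f,0x0d,0x1d,0x14] = 5e 28 00 7e d3

  after D0: wrote 3B at 0x11 = db7a0b
  after D1: wrote 2B at 0x23 = c444
  after D2: wrote 6B at 0x07 = d3c444cef67e
  after D3: wrote 3B at 0x0b = 5ede00
  after D4: wrote 3B at 0x19 = 1a30b1
  after D5: wrote 7B at 0x0e = 97286e646fdbd3
query mem[0x0b]=0x5e, mem[0x0f]=0x28, mem[0x0d]=0x00, mem[0x1d]=0x7e, mem[0x14]=0xd3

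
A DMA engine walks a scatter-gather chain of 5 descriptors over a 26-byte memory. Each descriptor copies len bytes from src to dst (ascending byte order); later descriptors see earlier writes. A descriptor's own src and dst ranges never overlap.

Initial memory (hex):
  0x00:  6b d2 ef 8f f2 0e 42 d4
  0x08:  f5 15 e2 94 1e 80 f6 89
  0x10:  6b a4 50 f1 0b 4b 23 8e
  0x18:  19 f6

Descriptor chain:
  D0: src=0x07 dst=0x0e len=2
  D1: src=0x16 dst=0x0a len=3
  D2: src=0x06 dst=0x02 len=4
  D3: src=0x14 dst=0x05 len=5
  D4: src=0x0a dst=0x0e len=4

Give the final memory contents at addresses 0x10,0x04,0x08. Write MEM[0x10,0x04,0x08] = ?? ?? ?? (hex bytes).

MEM[0x10,0x04,0x08] = 19 f5 8e

[0] 0x07->0x0e len=2 : d4 f5
[1] 0x16->0x0a len=3 : 23 8e 19
[2] 0x06->0x02 len=4 : 42 d4 f5 15
[3] 0x14->0x05 len=5 : 0b 4b 23 8e 19
[4] 0x0a->0x0e len=4 : 23 8e 19 80
query mem[0x10]=0x19, mem[0x04]=0xf5, mem[0x08]=0x8e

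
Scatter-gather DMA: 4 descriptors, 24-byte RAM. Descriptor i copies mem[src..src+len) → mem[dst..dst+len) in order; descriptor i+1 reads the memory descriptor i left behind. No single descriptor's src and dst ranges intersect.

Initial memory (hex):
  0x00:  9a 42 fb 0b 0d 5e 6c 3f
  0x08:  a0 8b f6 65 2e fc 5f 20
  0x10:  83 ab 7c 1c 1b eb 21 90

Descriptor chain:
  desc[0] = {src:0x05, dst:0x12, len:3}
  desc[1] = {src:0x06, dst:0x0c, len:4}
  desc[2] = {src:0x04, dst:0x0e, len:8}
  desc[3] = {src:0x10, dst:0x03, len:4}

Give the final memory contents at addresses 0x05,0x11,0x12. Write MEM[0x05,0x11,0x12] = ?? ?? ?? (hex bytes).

[0] 0x05->0x12 len=3 : 5e 6c 3f
[1] 0x06->0x0c len=4 : 6c 3f a0 8b
[2] 0x04->0x0e len=8 : 0d 5e 6c 3f a0 8b f6 65
[3] 0x10->0x03 len=4 : 6c 3f a0 8b
query mem[0x05]=0xa0, mem[0x11]=0x3f, mem[0x12]=0xa0

MEM[0x05,0x11,0x12] = a0 3f a0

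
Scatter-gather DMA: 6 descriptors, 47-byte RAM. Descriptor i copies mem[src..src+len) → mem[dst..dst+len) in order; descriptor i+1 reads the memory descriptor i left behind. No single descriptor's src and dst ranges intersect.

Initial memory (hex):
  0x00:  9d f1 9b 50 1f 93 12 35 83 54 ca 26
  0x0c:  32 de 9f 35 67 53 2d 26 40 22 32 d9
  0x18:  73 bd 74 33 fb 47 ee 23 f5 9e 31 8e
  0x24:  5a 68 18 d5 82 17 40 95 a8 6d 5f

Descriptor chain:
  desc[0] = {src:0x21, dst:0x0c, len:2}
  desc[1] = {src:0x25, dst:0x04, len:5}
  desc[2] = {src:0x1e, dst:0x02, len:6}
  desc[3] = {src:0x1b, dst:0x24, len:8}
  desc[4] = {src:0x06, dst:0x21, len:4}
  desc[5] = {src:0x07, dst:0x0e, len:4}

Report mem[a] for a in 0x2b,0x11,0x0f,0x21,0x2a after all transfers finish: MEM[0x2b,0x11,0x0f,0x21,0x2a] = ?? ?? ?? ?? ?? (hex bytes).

MEM[0x2b,0x11,0x0f,0x21,0x2a] = 31 ca 17 31 9e

  after D0: wrote 2B at 0x0c = 9e31
  after D1: wrote 5B at 0x04 = 6818d58217
  after D2: wrote 6B at 0x02 = ee23f59e318e
  after D3: wrote 8B at 0x24 = 33fb47ee23f59e31
  after D4: wrote 4B at 0x21 = 318e1754
  after D5: wrote 4B at 0x0e = 8e1754ca
query mem[0x2b]=0x31, mem[0x11]=0xca, mem[0x0f]=0x17, mem[0x21]=0x31, mem[0x2a]=0x9e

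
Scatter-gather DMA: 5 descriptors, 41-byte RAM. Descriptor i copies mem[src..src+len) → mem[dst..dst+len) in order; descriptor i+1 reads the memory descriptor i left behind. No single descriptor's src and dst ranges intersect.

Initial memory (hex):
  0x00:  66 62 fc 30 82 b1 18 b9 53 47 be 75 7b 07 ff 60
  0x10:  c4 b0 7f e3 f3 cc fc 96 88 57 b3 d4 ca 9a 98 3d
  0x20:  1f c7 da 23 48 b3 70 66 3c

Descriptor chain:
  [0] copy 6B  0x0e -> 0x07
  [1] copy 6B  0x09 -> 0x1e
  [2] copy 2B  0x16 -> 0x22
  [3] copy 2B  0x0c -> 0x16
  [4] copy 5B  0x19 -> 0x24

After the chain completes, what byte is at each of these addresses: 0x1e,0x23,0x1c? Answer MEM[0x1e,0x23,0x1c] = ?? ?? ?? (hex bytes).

D0: mem[0x07..0x0c] <- [ff 60 c4 b0 7f e3]
D1: mem[0x1e..0x23] <- [c4 b0 7f e3 07 ff]
D2: mem[0x22..0x23] <- [fc 96]
D3: mem[0x16..0x17] <- [e3 07]
D4: mem[0x24..0x28] <- [57 b3 d4 ca 9a]
query mem[0x1e]=0xc4, mem[0x23]=0x96, mem[0x1c]=0xca

MEM[0x1e,0x23,0x1c] = c4 96 ca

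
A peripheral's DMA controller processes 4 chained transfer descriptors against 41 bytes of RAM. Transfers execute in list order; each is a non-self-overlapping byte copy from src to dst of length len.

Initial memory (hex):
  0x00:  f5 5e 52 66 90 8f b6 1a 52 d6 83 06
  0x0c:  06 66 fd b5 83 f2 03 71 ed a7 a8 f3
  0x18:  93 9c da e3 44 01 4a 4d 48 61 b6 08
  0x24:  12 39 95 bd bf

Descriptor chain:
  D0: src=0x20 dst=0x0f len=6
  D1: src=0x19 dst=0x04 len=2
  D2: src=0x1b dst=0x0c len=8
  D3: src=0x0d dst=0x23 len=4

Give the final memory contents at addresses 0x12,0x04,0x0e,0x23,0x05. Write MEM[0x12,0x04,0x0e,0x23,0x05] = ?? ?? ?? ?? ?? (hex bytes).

[0] 0x20->0x0f len=6 : 48 61 b6 08 12 39
[1] 0x19->0x04 len=2 : 9c da
[2] 0x1b->0x0c len=8 : e3 44 01 4a 4d 48 61 b6
[3] 0x0d->0x23 len=4 : 44 01 4a 4d
query mem[0x12]=0x61, mem[0x04]=0x9c, mem[0x0e]=0x01, mem[0x23]=0x44, mem[0x05]=0xda

MEM[0x12,0x04,0x0e,0x23,0x05] = 61 9c 01 44 da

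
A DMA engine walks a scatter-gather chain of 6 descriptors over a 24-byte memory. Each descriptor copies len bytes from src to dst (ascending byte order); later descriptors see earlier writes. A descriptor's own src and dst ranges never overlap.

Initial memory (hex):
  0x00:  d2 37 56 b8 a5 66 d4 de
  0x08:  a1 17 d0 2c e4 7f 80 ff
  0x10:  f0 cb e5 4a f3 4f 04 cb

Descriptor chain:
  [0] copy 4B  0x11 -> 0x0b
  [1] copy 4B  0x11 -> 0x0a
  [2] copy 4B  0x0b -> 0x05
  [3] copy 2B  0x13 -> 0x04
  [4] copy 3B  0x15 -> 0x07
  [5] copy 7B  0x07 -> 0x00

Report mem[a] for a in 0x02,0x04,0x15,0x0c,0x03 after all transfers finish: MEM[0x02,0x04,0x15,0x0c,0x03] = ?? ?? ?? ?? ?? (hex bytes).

#0 dst[0x0b+4] := {0xcb,0xe5,0x4a,0xf3}
#1 dst[0x0a+4] := {0xcb,0xe5,0x4a,0xf3}
#2 dst[0x05+4] := {0xe5,0x4a,0xf3,0xf3}
#3 dst[0x04+2] := {0x4a,0xf3}
#4 dst[0x07+3] := {0x4f,0x04,0xcb}
#5 dst[0x00+7] := {0x4f,0x04,0xcb,0xcb,0xe5,0x4a,0xf3}
query mem[0x02]=0xcb, mem[0x04]=0xe5, mem[0x15]=0x4f, mem[0x0c]=0x4a, mem[0x03]=0xcb

MEM[0x02,0x04,0x15,0x0c,0x03] = cb e5 4f 4a cb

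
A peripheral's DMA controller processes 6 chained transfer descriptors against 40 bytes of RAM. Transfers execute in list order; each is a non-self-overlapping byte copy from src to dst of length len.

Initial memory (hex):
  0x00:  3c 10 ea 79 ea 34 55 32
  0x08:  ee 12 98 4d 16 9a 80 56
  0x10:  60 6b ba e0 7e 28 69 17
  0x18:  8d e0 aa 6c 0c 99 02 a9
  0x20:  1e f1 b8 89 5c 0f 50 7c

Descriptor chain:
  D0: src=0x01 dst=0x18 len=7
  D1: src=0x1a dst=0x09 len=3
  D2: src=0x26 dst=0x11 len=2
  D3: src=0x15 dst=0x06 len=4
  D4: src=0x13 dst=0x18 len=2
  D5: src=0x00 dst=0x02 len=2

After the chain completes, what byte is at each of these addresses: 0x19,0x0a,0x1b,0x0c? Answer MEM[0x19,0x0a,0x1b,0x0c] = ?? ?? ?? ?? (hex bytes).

#0 dst[0x18+7] := {0x10,0xea,0x79,0xea,0x34,0x55,0x32}
#1 dst[0x09+3] := {0x79,0xea,0x34}
#2 dst[0x11+2] := {0x50,0x7c}
#3 dst[0x06+4] := {0x28,0x69,0x17,0x10}
#4 dst[0x18+2] := {0xe0,0x7e}
#5 dst[0x02+2] := {0x3c,0x10}
query mem[0x19]=0x7e, mem[0x0a]=0xea, mem[0x1b]=0xea, mem[0x0c]=0x16

MEM[0x19,0x0a,0x1b,0x0c] = 7e ea ea 16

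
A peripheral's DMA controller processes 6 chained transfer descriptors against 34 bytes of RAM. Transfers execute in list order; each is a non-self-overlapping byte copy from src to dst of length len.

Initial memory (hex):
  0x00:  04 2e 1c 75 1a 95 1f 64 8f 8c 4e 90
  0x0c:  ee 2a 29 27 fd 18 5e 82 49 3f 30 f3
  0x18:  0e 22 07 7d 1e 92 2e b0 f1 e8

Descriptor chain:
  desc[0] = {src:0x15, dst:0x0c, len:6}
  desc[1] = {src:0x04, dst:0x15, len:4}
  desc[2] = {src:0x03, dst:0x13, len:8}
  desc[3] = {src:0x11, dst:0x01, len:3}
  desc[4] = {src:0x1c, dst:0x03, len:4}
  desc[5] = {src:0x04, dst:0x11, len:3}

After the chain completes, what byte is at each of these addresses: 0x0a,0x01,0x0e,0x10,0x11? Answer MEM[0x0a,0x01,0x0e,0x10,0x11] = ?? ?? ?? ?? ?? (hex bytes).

  after D0: wrote 6B at 0x0c = 3f30f30e2207
  after D1: wrote 4B at 0x15 = 1a951f64
  after D2: wrote 8B at 0x13 = 751a951f648f8c4e
  after D3: wrote 3B at 0x01 = 075e75
  after D4: wrote 4B at 0x03 = 1e922eb0
  after D5: wrote 3B at 0x11 = 922eb0
query mem[0x0a]=0x4e, mem[0x01]=0x07, mem[0x0e]=0xf3, mem[0x10]=0x22, mem[0x11]=0x92

MEM[0x0a,0x01,0x0e,0x10,0x11] = 4e 07 f3 22 92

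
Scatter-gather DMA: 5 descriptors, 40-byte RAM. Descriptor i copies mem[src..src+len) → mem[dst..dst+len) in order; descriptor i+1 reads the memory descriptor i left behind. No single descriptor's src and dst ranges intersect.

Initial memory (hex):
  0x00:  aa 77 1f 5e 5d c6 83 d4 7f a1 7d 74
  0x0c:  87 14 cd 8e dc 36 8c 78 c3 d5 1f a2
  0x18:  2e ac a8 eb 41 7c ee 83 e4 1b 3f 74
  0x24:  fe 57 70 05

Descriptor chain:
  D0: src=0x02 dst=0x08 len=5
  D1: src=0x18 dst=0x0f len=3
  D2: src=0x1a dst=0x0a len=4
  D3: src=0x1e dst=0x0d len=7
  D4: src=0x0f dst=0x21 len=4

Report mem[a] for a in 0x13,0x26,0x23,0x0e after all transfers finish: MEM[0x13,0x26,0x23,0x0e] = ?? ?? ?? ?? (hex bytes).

#0 dst[0x08+5] := {0x1f,0x5e,0x5d,0xc6,0x83}
#1 dst[0x0f+3] := {0x2e,0xac,0xa8}
#2 dst[0x0a+4] := {0xa8,0xeb,0x41,0x7c}
#3 dst[0x0d+7] := {0xee,0x83,0xe4,0x1b,0x3f,0x74,0xfe}
#4 dst[0x21+4] := {0xe4,0x1b,0x3f,0x74}
query mem[0x13]=0xfe, mem[0x26]=0x70, mem[0x23]=0x3f, mem[0x0e]=0x83

MEM[0x13,0x26,0x23,0x0e] = fe 70 3f 83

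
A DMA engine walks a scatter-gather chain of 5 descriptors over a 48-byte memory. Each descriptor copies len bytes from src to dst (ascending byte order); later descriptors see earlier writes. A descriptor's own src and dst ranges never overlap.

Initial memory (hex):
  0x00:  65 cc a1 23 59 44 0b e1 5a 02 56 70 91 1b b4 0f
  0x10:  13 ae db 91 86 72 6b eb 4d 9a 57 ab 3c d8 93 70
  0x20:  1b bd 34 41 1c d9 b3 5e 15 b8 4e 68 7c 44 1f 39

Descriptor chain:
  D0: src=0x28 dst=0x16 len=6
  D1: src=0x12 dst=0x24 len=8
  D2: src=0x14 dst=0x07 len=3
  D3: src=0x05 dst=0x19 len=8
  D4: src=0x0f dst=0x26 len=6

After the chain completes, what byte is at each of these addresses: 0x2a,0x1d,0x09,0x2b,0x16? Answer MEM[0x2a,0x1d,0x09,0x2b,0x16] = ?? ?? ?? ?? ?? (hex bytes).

[0] 0x28->0x16 len=6 : 15 b8 4e 68 7c 44
[1] 0x12->0x24 len=8 : db 91 86 72 15 b8 4e 68
[2] 0x14->0x07 len=3 : 86 72 15
[3] 0x05->0x19 len=8 : 44 0b 86 72 15 56 70 91
[4] 0x0f->0x26 len=6 : 0f 13 ae db 91 86
query mem[0x2a]=0x91, mem[0x1d]=0x15, mem[0x09]=0x15, mem[0x2b]=0x86, mem[0x16]=0x15

MEM[0x2a,0x1d,0x09,0x2b,0x16] = 91 15 15 86 15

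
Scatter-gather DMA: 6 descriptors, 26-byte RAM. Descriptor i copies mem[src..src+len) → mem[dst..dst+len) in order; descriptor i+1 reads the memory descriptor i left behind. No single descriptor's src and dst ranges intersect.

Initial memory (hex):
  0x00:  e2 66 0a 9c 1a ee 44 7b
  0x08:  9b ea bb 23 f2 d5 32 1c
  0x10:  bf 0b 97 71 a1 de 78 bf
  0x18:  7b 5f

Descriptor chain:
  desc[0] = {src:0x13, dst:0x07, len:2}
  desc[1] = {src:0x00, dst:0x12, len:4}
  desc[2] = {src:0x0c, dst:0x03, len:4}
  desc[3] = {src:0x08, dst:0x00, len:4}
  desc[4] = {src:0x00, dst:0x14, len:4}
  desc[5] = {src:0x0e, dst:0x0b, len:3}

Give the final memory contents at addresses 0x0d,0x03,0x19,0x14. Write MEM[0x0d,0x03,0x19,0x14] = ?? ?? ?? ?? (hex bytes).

  after D0: wrote 2B at 0x07 = 71a1
  after D1: wrote 4B at 0x12 = e2660a9c
  after D2: wrote 4B at 0x03 = f2d5321c
  after D3: wrote 4B at 0x00 = a1eabb23
  after D4: wrote 4B at 0x14 = a1eabb23
  after D5: wrote 3B at 0x0b = 321cbf
query mem[0x0d]=0xbf, mem[0x03]=0x23, mem[0x19]=0x5f, mem[0x14]=0xa1

MEM[0x0d,0x03,0x19,0x14] = bf 23 5f a1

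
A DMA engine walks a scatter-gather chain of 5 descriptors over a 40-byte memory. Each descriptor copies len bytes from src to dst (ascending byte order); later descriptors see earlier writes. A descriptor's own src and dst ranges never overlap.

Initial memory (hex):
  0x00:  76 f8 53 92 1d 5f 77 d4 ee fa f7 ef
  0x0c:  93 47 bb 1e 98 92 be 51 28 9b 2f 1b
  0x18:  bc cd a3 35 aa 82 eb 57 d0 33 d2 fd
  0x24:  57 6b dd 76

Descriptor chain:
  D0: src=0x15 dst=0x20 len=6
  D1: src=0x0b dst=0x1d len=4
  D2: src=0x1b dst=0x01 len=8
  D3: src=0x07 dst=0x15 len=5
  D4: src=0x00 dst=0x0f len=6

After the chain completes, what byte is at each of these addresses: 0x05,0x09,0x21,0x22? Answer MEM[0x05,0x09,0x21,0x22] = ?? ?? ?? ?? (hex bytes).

#0 dst[0x20+6] := {0x9b,0x2f,0x1b,0xbc,0xcd,0xa3}
#1 dst[0x1d+4] := {0xef,0x93,0x47,0xbb}
#2 dst[0x01+8] := {0x35,0xaa,0xef,0x93,0x47,0xbb,0x2f,0x1b}
#3 dst[0x15+5] := {0x2f,0x1b,0xfa,0xf7,0xef}
#4 dst[0x0f+6] := {0x76,0x35,0xaa,0xef,0x93,0x47}
query mem[0x05]=0x47, mem[0x09]=0xfa, mem[0x21]=0x2f, mem[0x22]=0x1b

MEM[0x05,0x09,0x21,0x22] = 47 fa 2f 1b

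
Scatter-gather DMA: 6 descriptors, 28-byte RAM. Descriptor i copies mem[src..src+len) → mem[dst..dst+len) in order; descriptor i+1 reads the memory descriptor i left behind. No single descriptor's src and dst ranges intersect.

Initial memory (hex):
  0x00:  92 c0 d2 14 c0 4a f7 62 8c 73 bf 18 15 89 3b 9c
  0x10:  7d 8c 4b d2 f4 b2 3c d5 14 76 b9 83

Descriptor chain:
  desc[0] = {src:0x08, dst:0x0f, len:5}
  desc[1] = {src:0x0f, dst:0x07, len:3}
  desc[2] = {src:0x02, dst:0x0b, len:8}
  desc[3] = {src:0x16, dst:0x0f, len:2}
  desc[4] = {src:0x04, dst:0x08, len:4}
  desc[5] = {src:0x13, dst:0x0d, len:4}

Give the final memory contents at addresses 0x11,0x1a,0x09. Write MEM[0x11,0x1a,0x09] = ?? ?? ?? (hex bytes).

D0: mem[0x0f..0x13] <- [8c 73 bf 18 15]
D1: mem[0x07..0x09] <- [8c 73 bf]
D2: mem[0x0b..0x12] <- [d2 14 c0 4a f7 8c 73 bf]
D3: mem[0x0f..0x10] <- [3c d5]
D4: mem[0x08..0x0b] <- [c0 4a f7 8c]
D5: mem[0x0d..0x10] <- [15 f4 b2 3c]
query mem[0x11]=0x73, mem[0x1a]=0xb9, mem[0x09]=0x4a

MEM[0x11,0x1a,0x09] = 73 b9 4a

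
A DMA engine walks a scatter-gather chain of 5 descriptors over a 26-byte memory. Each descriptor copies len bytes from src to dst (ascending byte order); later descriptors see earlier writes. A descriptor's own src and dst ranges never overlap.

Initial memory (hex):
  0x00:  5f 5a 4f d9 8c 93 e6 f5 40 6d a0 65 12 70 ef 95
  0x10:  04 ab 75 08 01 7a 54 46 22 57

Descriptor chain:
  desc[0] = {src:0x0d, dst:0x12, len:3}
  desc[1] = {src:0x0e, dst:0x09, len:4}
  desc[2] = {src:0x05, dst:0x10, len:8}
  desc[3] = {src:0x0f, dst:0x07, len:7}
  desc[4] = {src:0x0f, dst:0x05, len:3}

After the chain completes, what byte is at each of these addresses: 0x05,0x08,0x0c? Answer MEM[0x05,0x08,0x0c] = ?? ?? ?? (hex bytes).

MEM[0x05,0x08,0x0c] = 95 93 ef

[0] 0x0d->0x12 len=3 : 70 ef 95
[1] 0x0e->0x09 len=4 : ef 95 04 ab
[2] 0x05->0x10 len=8 : 93 e6 f5 40 ef 95 04 ab
[3] 0x0f->0x07 len=7 : 95 93 e6 f5 40 ef 95
[4] 0x0f->0x05 len=3 : 95 93 e6
query mem[0x05]=0x95, mem[0x08]=0x93, mem[0x0c]=0xef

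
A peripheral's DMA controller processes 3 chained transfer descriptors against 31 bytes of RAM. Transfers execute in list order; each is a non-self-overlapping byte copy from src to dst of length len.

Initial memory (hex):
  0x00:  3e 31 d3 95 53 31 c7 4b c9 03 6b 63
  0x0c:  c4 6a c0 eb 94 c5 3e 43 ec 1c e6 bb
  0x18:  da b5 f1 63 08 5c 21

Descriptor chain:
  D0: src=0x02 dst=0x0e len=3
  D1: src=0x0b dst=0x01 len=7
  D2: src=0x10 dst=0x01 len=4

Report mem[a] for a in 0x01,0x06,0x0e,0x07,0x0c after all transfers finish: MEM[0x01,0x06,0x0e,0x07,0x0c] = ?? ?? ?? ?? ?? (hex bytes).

  after D0: wrote 3B at 0x0e = d39553
  after D1: wrote 7B at 0x01 = 63c46ad39553c5
  after D2: wrote 4B at 0x01 = 53c53e43
query mem[0x01]=0x53, mem[0x06]=0x53, mem[0x0e]=0xd3, mem[0x07]=0xc5, mem[0x0c]=0xc4

MEM[0x01,0x06,0x0e,0x07,0x0c] = 53 53 d3 c5 c4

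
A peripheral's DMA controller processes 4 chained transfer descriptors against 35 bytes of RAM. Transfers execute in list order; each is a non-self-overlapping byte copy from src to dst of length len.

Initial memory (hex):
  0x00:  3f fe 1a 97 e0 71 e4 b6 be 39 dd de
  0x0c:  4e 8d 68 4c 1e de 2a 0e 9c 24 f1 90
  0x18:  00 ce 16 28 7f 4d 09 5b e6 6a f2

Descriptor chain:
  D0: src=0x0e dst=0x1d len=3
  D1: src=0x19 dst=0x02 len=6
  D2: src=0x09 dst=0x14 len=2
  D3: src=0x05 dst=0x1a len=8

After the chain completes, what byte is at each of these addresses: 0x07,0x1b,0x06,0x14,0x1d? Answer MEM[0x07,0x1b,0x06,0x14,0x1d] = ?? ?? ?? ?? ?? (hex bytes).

#0 dst[0x1d+3] := {0x68,0x4c,0x1e}
#1 dst[0x02+6] := {0xce,0x16,0x28,0x7f,0x68,0x4c}
#2 dst[0x14+2] := {0x39,0xdd}
#3 dst[0x1a+8] := {0x7f,0x68,0x4c,0xbe,0x39,0xdd,0xde,0x4e}
query mem[0x07]=0x4c, mem[0x1b]=0x68, mem[0x06]=0x68, mem[0x14]=0x39, mem[0x1d]=0xbe

MEM[0x07,0x1b,0x06,0x14,0x1d] = 4c 68 68 39 be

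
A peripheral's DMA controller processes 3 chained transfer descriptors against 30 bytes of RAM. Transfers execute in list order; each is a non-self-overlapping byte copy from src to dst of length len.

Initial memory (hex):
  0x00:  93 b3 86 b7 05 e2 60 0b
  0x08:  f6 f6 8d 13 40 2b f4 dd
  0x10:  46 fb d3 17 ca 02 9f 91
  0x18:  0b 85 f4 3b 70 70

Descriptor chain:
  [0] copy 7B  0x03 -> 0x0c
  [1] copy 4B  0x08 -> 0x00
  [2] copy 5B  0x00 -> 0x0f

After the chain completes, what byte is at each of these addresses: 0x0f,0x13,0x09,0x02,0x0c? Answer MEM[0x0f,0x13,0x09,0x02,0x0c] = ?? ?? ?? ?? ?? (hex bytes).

D0: mem[0x0c..0x12] <- [b7 05 e2 60 0b f6 f6]
D1: mem[0x00..0x03] <- [f6 f6 8d 13]
D2: mem[0x0f..0x13] <- [f6 f6 8d 13 05]
query mem[0x0f]=0xf6, mem[0x13]=0x05, mem[0x09]=0xf6, mem[0x02]=0x8d, mem[0x0c]=0xb7

MEM[0x0f,0x13,0x09,0x02,0x0c] = f6 05 f6 8d b7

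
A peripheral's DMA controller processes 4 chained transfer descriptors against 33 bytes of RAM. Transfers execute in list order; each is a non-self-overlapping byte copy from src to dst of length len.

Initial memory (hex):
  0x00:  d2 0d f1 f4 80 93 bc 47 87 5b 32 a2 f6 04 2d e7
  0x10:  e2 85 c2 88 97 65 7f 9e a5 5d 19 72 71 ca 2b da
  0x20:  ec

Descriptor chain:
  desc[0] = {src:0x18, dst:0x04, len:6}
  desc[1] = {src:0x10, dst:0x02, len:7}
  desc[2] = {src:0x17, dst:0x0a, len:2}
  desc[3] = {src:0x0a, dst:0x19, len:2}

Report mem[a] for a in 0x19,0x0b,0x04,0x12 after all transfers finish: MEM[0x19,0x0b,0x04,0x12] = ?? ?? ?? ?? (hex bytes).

D0: mem[0x04..0x09] <- [a5 5d 19 72 71 ca]
D1: mem[0x02..0x08] <- [e2 85 c2 88 97 65 7f]
D2: mem[0x0a..0x0b] <- [9e a5]
D3: mem[0x19..0x1a] <- [9e a5]
query mem[0x19]=0x9e, mem[0x0b]=0xa5, mem[0x04]=0xc2, mem[0x12]=0xc2

MEM[0x19,0x0b,0x04,0x12] = 9e a5 c2 c2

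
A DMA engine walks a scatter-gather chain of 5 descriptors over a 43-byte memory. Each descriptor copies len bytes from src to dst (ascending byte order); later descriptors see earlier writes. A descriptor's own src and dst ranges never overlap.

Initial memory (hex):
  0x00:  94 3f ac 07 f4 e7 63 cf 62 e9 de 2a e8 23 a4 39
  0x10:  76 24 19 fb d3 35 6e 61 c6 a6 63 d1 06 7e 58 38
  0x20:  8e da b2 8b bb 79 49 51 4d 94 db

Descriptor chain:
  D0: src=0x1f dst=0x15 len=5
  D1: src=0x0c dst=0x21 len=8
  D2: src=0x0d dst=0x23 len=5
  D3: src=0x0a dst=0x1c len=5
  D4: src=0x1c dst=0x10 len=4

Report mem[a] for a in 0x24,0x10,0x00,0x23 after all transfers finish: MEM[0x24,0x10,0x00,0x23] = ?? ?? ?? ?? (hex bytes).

MEM[0x24,0x10,0x00,0x23] = a4 de 94 23

  after D0: wrote 5B at 0x15 = 388edab28b
  after D1: wrote 8B at 0x21 = e823a439762419fb
  after D2: wrote 5B at 0x23 = 23a4397624
  after D3: wrote 5B at 0x1c = de2ae823a4
  after D4: wrote 4B at 0x10 = de2ae823
query mem[0x24]=0xa4, mem[0x10]=0xde, mem[0x00]=0x94, mem[0x23]=0x23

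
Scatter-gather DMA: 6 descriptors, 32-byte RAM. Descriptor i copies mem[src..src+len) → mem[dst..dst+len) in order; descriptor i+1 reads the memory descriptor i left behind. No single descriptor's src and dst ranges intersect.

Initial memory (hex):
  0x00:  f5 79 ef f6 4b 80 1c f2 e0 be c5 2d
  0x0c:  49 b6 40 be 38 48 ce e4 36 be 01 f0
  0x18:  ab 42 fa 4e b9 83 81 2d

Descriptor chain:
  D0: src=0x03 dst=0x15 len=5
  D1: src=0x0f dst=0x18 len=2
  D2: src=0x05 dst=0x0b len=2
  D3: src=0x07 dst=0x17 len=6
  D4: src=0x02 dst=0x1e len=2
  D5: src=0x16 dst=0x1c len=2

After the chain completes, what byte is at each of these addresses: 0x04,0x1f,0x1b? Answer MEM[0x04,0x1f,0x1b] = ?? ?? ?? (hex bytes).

MEM[0x04,0x1f,0x1b] = 4b f6 80

#0 dst[0x15+5] := {0xf6,0x4b,0x80,0x1c,0xf2}
#1 dst[0x18+2] := {0xbe,0x38}
#2 dst[0x0b+2] := {0x80,0x1c}
#3 dst[0x17+6] := {0xf2,0xe0,0xbe,0xc5,0x80,0x1c}
#4 dst[0x1e+2] := {0xef,0xf6}
#5 dst[0x1c+2] := {0x4b,0xf2}
query mem[0x04]=0x4b, mem[0x1f]=0xf6, mem[0x1b]=0x80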